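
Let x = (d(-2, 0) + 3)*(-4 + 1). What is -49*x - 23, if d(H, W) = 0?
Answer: 418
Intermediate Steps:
x = -9 (x = (0 + 3)*(-4 + 1) = 3*(-3) = -9)
-49*x - 23 = -49*(-9) - 23 = 441 - 23 = 418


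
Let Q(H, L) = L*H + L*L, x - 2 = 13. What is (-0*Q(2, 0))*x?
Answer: 0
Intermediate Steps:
x = 15 (x = 2 + 13 = 15)
Q(H, L) = L² + H*L (Q(H, L) = H*L + L² = L² + H*L)
(-0*Q(2, 0))*x = -0*0*(2 + 0)*15 = -0*0*2*15 = -0*0*15 = -14*0*15 = 0*15 = 0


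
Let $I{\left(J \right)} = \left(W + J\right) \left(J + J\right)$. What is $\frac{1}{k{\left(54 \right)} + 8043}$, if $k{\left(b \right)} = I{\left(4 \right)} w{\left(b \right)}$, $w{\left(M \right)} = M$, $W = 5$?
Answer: $\frac{1}{11931} \approx 8.3815 \cdot 10^{-5}$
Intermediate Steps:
$I{\left(J \right)} = 2 J \left(5 + J\right)$ ($I{\left(J \right)} = \left(5 + J\right) \left(J + J\right) = \left(5 + J\right) 2 J = 2 J \left(5 + J\right)$)
$k{\left(b \right)} = 72 b$ ($k{\left(b \right)} = 2 \cdot 4 \left(5 + 4\right) b = 2 \cdot 4 \cdot 9 b = 72 b$)
$\frac{1}{k{\left(54 \right)} + 8043} = \frac{1}{72 \cdot 54 + 8043} = \frac{1}{3888 + 8043} = \frac{1}{11931}$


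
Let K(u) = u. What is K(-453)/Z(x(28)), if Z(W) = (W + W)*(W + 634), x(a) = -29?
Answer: 453/35090 ≈ 0.012910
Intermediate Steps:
Z(W) = 2*W*(634 + W) (Z(W) = (2*W)*(634 + W) = 2*W*(634 + W))
K(-453)/Z(x(28)) = -453*(-1/(58*(634 - 29))) = -453/(2*(-29)*605) = -453/(-35090) = -453*(-1/35090) = 453/35090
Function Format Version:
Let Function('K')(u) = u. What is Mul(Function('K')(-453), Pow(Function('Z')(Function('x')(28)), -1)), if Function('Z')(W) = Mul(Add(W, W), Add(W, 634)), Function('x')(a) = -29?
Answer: Rational(453, 35090) ≈ 0.012910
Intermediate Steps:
Function('Z')(W) = Mul(2, W, Add(634, W)) (Function('Z')(W) = Mul(Mul(2, W), Add(634, W)) = Mul(2, W, Add(634, W)))
Mul(Function('K')(-453), Pow(Function('Z')(Function('x')(28)), -1)) = Mul(-453, Pow(Mul(2, -29, Add(634, -29)), -1)) = Mul(-453, Pow(Mul(2, -29, 605), -1)) = Mul(-453, Pow(-35090, -1)) = Mul(-453, Rational(-1, 35090)) = Rational(453, 35090)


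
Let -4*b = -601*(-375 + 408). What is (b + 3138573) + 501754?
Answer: 14581141/4 ≈ 3.6453e+6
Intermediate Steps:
b = 19833/4 (b = -(-601)*(-375 + 408)/4 = -(-601)*33/4 = -¼*(-19833) = 19833/4 ≈ 4958.3)
(b + 3138573) + 501754 = (19833/4 + 3138573) + 501754 = 12574125/4 + 501754 = 14581141/4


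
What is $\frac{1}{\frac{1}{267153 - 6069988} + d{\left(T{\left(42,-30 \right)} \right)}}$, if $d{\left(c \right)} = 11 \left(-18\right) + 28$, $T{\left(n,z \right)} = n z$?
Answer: $- \frac{5802835}{986481951} \approx -0.0058824$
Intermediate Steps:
$d{\left(c \right)} = -170$ ($d{\left(c \right)} = -198 + 28 = -170$)
$\frac{1}{\frac{1}{267153 - 6069988} + d{\left(T{\left(42,-30 \right)} \right)}} = \frac{1}{\frac{1}{267153 - 6069988} - 170} = \frac{1}{\frac{1}{-5802835} - 170} = \frac{1}{- \frac{1}{5802835} - 170} = \frac{1}{- \frac{986481951}{5802835}} = - \frac{5802835}{986481951}$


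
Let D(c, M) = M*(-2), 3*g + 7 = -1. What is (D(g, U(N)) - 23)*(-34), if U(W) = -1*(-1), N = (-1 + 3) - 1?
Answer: 850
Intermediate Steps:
g = -8/3 (g = -7/3 + (⅓)*(-1) = -7/3 - ⅓ = -8/3 ≈ -2.6667)
N = 1 (N = 2 - 1 = 1)
U(W) = 1
D(c, M) = -2*M
(D(g, U(N)) - 23)*(-34) = (-2*1 - 23)*(-34) = (-2 - 23)*(-34) = -25*(-34) = 850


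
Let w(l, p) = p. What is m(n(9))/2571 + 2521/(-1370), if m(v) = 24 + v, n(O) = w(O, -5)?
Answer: -6455461/3522270 ≈ -1.8328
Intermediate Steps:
n(O) = -5
m(n(9))/2571 + 2521/(-1370) = (24 - 5)/2571 + 2521/(-1370) = 19*(1/2571) + 2521*(-1/1370) = 19/2571 - 2521/1370 = -6455461/3522270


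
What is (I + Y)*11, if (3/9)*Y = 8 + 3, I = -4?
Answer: 319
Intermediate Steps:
Y = 33 (Y = 3*(8 + 3) = 3*11 = 33)
(I + Y)*11 = (-4 + 33)*11 = 29*11 = 319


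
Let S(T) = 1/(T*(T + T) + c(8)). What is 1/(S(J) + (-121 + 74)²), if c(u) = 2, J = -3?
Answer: 20/44181 ≈ 0.00045268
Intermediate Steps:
S(T) = 1/(2 + 2*T²) (S(T) = 1/(T*(T + T) + 2) = 1/(T*(2*T) + 2) = 1/(2*T² + 2) = 1/(2 + 2*T²))
1/(S(J) + (-121 + 74)²) = 1/(1/(2*(1 + (-3)²)) + (-121 + 74)²) = 1/(1/(2*(1 + 9)) + (-47)²) = 1/((½)/10 + 2209) = 1/((½)*(⅒) + 2209) = 1/(1/20 + 2209) = 1/(44181/20) = 20/44181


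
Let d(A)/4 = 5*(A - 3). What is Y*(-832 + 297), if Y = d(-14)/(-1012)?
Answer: -45475/253 ≈ -179.74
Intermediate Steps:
d(A) = -60 + 20*A (d(A) = 4*(5*(A - 3)) = 4*(5*(-3 + A)) = 4*(-15 + 5*A) = -60 + 20*A)
Y = 85/253 (Y = (-60 + 20*(-14))/(-1012) = (-60 - 280)*(-1/1012) = -340*(-1/1012) = 85/253 ≈ 0.33597)
Y*(-832 + 297) = 85*(-832 + 297)/253 = (85/253)*(-535) = -45475/253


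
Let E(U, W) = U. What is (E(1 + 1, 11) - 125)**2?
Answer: 15129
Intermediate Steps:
(E(1 + 1, 11) - 125)**2 = ((1 + 1) - 125)**2 = (2 - 125)**2 = (-123)**2 = 15129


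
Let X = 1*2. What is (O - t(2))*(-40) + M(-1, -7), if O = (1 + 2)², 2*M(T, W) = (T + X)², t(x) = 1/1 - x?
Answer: -799/2 ≈ -399.50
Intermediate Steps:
X = 2
t(x) = 1 - x
M(T, W) = (2 + T)²/2 (M(T, W) = (T + 2)²/2 = (2 + T)²/2)
O = 9 (O = 3² = 9)
(O - t(2))*(-40) + M(-1, -7) = (9 - (1 - 1*2))*(-40) + (2 - 1)²/2 = (9 - (1 - 2))*(-40) + (½)*1² = (9 - 1*(-1))*(-40) + (½)*1 = (9 + 1)*(-40) + ½ = 10*(-40) + ½ = -400 + ½ = -799/2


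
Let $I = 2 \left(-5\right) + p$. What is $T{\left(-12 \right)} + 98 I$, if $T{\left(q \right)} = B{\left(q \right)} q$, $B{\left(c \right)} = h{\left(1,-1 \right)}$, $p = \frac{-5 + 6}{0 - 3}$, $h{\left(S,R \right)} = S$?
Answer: $- \frac{3074}{3} \approx -1024.7$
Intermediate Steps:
$p = - \frac{1}{3}$ ($p = 1 \frac{1}{-3} = 1 \left(- \frac{1}{3}\right) = - \frac{1}{3} \approx -0.33333$)
$B{\left(c \right)} = 1$
$T{\left(q \right)} = q$ ($T{\left(q \right)} = 1 q = q$)
$I = - \frac{31}{3}$ ($I = 2 \left(-5\right) - \frac{1}{3} = -10 - \frac{1}{3} = - \frac{31}{3} \approx -10.333$)
$T{\left(-12 \right)} + 98 I = -12 + 98 \left(- \frac{31}{3}\right) = -12 - \frac{3038}{3} = - \frac{3074}{3}$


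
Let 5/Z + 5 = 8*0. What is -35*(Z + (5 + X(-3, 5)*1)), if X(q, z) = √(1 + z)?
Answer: -140 - 35*√6 ≈ -225.73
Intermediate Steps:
Z = -1 (Z = 5/(-5 + 8*0) = 5/(-5 + 0) = 5/(-5) = 5*(-⅕) = -1)
-35*(Z + (5 + X(-3, 5)*1)) = -35*(-1 + (5 + √(1 + 5)*1)) = -35*(-1 + (5 + √6*1)) = -35*(-1 + (5 + √6)) = -35*(4 + √6) = -140 - 35*√6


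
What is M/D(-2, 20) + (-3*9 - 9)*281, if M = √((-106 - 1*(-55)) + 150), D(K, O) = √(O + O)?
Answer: -10116 + 3*√110/20 ≈ -10114.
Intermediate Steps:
D(K, O) = √2*√O (D(K, O) = √(2*O) = √2*√O)
M = 3*√11 (M = √((-106 + 55) + 150) = √(-51 + 150) = √99 = 3*√11 ≈ 9.9499)
M/D(-2, 20) + (-3*9 - 9)*281 = (3*√11)/((√2*√20)) + (-3*9 - 9)*281 = (3*√11)/((√2*(2*√5))) + (-27 - 9)*281 = (3*√11)/((2*√10)) - 36*281 = (3*√11)*(√10/20) - 10116 = 3*√110/20 - 10116 = -10116 + 3*√110/20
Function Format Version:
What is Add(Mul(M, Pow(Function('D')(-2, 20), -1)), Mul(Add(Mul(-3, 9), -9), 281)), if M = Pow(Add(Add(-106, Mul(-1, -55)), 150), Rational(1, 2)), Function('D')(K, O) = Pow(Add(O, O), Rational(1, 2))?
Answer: Add(-10116, Mul(Rational(3, 20), Pow(110, Rational(1, 2)))) ≈ -10114.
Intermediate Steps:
Function('D')(K, O) = Mul(Pow(2, Rational(1, 2)), Pow(O, Rational(1, 2))) (Function('D')(K, O) = Pow(Mul(2, O), Rational(1, 2)) = Mul(Pow(2, Rational(1, 2)), Pow(O, Rational(1, 2))))
M = Mul(3, Pow(11, Rational(1, 2))) (M = Pow(Add(Add(-106, 55), 150), Rational(1, 2)) = Pow(Add(-51, 150), Rational(1, 2)) = Pow(99, Rational(1, 2)) = Mul(3, Pow(11, Rational(1, 2))) ≈ 9.9499)
Add(Mul(M, Pow(Function('D')(-2, 20), -1)), Mul(Add(Mul(-3, 9), -9), 281)) = Add(Mul(Mul(3, Pow(11, Rational(1, 2))), Pow(Mul(Pow(2, Rational(1, 2)), Pow(20, Rational(1, 2))), -1)), Mul(Add(Mul(-3, 9), -9), 281)) = Add(Mul(Mul(3, Pow(11, Rational(1, 2))), Pow(Mul(Pow(2, Rational(1, 2)), Mul(2, Pow(5, Rational(1, 2)))), -1)), Mul(Add(-27, -9), 281)) = Add(Mul(Mul(3, Pow(11, Rational(1, 2))), Pow(Mul(2, Pow(10, Rational(1, 2))), -1)), Mul(-36, 281)) = Add(Mul(Mul(3, Pow(11, Rational(1, 2))), Mul(Rational(1, 20), Pow(10, Rational(1, 2)))), -10116) = Add(Mul(Rational(3, 20), Pow(110, Rational(1, 2))), -10116) = Add(-10116, Mul(Rational(3, 20), Pow(110, Rational(1, 2))))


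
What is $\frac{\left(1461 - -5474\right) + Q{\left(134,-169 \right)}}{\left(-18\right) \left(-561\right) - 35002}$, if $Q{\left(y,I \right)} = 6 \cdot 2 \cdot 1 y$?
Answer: $- \frac{8543}{24904} \approx -0.34304$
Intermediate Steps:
$Q{\left(y,I \right)} = 12 y$ ($Q{\left(y,I \right)} = 12 \cdot 1 y = 12 y$)
$\frac{\left(1461 - -5474\right) + Q{\left(134,-169 \right)}}{\left(-18\right) \left(-561\right) - 35002} = \frac{\left(1461 - -5474\right) + 12 \cdot 134}{\left(-18\right) \left(-561\right) - 35002} = \frac{\left(1461 + 5474\right) + 1608}{10098 - 35002} = \frac{6935 + 1608}{-24904} = 8543 \left(- \frac{1}{24904}\right) = - \frac{8543}{24904}$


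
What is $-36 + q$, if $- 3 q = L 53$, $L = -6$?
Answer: $70$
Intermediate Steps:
$q = 106$ ($q = - \frac{\left(-6\right) 53}{3} = \left(- \frac{1}{3}\right) \left(-318\right) = 106$)
$-36 + q = -36 + 106 = 70$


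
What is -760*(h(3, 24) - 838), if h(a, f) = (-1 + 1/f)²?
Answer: 45805105/72 ≈ 6.3618e+5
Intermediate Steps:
-760*(h(3, 24) - 838) = -760*((-1 + 24)²/24² - 838) = -760*((1/576)*23² - 838) = -760*((1/576)*529 - 838) = -760*(529/576 - 838) = -760*(-482159/576) = 45805105/72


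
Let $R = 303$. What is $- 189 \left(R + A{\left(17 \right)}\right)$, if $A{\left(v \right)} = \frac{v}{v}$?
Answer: $-57456$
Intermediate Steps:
$A{\left(v \right)} = 1$
$- 189 \left(R + A{\left(17 \right)}\right) = - 189 \left(303 + 1\right) = \left(-189\right) 304 = -57456$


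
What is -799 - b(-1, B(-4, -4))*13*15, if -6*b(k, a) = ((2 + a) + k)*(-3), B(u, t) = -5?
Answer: -409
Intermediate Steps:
b(k, a) = 1 + a/2 + k/2 (b(k, a) = -((2 + a) + k)*(-3)/6 = -(2 + a + k)*(-3)/6 = -(-6 - 3*a - 3*k)/6 = 1 + a/2 + k/2)
-799 - b(-1, B(-4, -4))*13*15 = -799 - (1 + (½)*(-5) + (½)*(-1))*13*15 = -799 - (1 - 5/2 - ½)*13*15 = -799 - (-2*13)*15 = -799 - (-26)*15 = -799 - 1*(-390) = -799 + 390 = -409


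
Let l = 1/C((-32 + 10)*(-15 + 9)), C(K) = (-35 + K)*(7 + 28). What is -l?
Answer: -1/3395 ≈ -0.00029455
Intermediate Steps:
C(K) = -1225 + 35*K (C(K) = (-35 + K)*35 = -1225 + 35*K)
l = 1/3395 (l = 1/(-1225 + 35*((-32 + 10)*(-15 + 9))) = 1/(-1225 + 35*(-22*(-6))) = 1/(-1225 + 35*132) = 1/(-1225 + 4620) = 1/3395 ≈ 0.00029455)
-l = -1*1/3395 = -1/3395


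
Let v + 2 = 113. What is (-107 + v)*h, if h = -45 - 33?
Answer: -312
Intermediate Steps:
v = 111 (v = -2 + 113 = 111)
h = -78
(-107 + v)*h = (-107 + 111)*(-78) = 4*(-78) = -312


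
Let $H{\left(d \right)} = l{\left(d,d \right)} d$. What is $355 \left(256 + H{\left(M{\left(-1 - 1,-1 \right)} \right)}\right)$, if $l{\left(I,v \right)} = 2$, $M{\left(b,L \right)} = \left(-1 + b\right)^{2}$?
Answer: $97270$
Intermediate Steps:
$H{\left(d \right)} = 2 d$
$355 \left(256 + H{\left(M{\left(-1 - 1,-1 \right)} \right)}\right) = 355 \left(256 + 2 \left(-1 - 2\right)^{2}\right) = 355 \left(256 + 2 \left(-3\right)^{2}\right) = 355 \left(256 + 2 \cdot 9\right) = 355 \left(256 + 18\right) = 355 \cdot 274 = 97270$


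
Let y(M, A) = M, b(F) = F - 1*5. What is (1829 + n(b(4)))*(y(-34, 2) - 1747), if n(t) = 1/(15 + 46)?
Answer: -198706170/61 ≈ -3.2575e+6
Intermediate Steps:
b(F) = -5 + F (b(F) = F - 5 = -5 + F)
n(t) = 1/61
(1829 + n(b(4)))*(y(-34, 2) - 1747) = (1829 + 1/61)*(-34 - 1747) = (111570/61)*(-1781) = -198706170/61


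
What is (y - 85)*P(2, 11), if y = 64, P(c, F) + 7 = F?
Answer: -84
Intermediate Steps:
P(c, F) = -7 + F
(y - 85)*P(2, 11) = (64 - 85)*(-7 + 11) = -21*4 = -84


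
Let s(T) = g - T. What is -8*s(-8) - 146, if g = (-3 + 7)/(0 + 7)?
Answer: -1502/7 ≈ -214.57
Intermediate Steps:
g = 4/7 ≈ 0.57143
s(T) = 4/7 - T
-8*s(-8) - 146 = -8*(4/7 - 1*(-8)) - 146 = -8*(4/7 + 8) - 146 = -8*60/7 - 146 = -480/7 - 146 = -1502/7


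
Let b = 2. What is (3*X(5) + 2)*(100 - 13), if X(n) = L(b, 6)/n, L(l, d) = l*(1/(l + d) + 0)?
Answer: 3741/20 ≈ 187.05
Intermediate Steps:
L(l, d) = l/(d + l) (L(l, d) = l*(1/(d + l) + 0) = l/(d + l))
X(n) = 1/(4*n) (X(n) = (2/(6 + 2))/n = (2/8)/n = (2*(1/8))/n = 1/(4*n))
(3*X(5) + 2)*(100 - 13) = (3*((1/4)/5) + 2)*(100 - 13) = (3*((1/4)*(1/5)) + 2)*87 = (3*(1/20) + 2)*87 = (3/20 + 2)*87 = (43/20)*87 = 3741/20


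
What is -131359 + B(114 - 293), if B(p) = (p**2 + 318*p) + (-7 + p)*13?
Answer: -158658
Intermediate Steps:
B(p) = -91 + p**2 + 331*p (B(p) = (p**2 + 318*p) + (-91 + 13*p) = -91 + p**2 + 331*p)
-131359 + B(114 - 293) = -131359 + (-91 + (114 - 293)**2 + 331*(114 - 293)) = -131359 + (-91 + (-179)**2 + 331*(-179)) = -131359 + (-91 + 32041 - 59249) = -131359 - 27299 = -158658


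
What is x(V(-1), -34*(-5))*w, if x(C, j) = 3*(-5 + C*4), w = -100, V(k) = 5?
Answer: -4500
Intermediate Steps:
x(C, j) = -15 + 12*C (x(C, j) = 3*(-5 + 4*C) = -15 + 12*C)
x(V(-1), -34*(-5))*w = (-15 + 12*5)*(-100) = (-15 + 60)*(-100) = 45*(-100) = -4500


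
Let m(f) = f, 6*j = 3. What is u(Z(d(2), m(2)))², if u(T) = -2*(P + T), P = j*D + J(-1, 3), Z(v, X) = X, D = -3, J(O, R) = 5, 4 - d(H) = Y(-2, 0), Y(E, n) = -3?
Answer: 121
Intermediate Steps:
d(H) = 7 (d(H) = 4 - 1*(-3) = 4 + 3 = 7)
j = ½ (j = (⅙)*3 = ½ ≈ 0.50000)
P = 7/2 (P = (½)*(-3) + 5 = -3/2 + 5 = 7/2 ≈ 3.5000)
u(T) = -7 - 2*T (u(T) = -2*(7/2 + T) = -7 - 2*T)
u(Z(d(2), m(2)))² = (-7 - 2*2)² = (-7 - 4)² = (-11)² = 121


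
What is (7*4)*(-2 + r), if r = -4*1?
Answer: -168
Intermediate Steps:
r = -4
(7*4)*(-2 + r) = (7*4)*(-2 - 4) = 28*(-6) = -168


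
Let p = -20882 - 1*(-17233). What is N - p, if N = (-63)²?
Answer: 7618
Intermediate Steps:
p = -3649 (p = -20882 + 17233 = -3649)
N = 3969
N - p = 3969 - 1*(-3649) = 3969 + 3649 = 7618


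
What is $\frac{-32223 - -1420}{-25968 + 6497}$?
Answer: $\frac{30803}{19471} \approx 1.582$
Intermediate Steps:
$\frac{-32223 - -1420}{-25968 + 6497} = \frac{-32223 + \left(-12693 + 14113\right)}{-19471} = \left(-32223 + 1420\right) \left(- \frac{1}{19471}\right) = \left(-30803\right) \left(- \frac{1}{19471}\right) = \frac{30803}{19471}$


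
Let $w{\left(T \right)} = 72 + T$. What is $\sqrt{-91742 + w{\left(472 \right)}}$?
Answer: $i \sqrt{91198} \approx 301.99 i$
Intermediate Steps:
$\sqrt{-91742 + w{\left(472 \right)}} = \sqrt{-91742 + \left(72 + 472\right)} = \sqrt{-91742 + 544} = \sqrt{-91198} = i \sqrt{91198}$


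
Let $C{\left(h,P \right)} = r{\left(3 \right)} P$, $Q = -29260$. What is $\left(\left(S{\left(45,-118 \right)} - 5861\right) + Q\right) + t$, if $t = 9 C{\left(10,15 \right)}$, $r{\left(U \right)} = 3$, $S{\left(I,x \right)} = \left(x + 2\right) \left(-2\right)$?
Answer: $-34484$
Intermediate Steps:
$S{\left(I,x \right)} = -4 - 2 x$ ($S{\left(I,x \right)} = \left(2 + x\right) \left(-2\right) = -4 - 2 x$)
$C{\left(h,P \right)} = 3 P$
$t = 405$ ($t = 9 \cdot 3 \cdot 15 = 9 \cdot 45 = 405$)
$\left(\left(S{\left(45,-118 \right)} - 5861\right) + Q\right) + t = \left(\left(\left(-4 - -236\right) - 5861\right) - 29260\right) + 405 = \left(\left(\left(-4 + 236\right) - 5861\right) - 29260\right) + 405 = \left(\left(232 - 5861\right) - 29260\right) + 405 = \left(-5629 - 29260\right) + 405 = -34889 + 405 = -34484$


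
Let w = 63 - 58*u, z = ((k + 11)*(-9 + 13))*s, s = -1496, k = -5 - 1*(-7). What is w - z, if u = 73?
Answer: 73621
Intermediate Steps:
k = 2 (k = -5 + 7 = 2)
z = -77792 (z = ((2 + 11)*(-9 + 13))*(-1496) = (13*4)*(-1496) = 52*(-1496) = -77792)
w = -4171 (w = 63 - 58*73 = 63 - 4234 = -4171)
w - z = -4171 - 1*(-77792) = -4171 + 77792 = 73621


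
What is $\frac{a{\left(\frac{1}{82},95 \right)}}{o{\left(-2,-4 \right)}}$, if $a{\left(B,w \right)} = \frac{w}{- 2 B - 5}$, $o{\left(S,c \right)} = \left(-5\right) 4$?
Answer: $\frac{779}{824} \approx 0.94539$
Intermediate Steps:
$o{\left(S,c \right)} = -20$
$a{\left(B,w \right)} = \frac{w}{-5 - 2 B}$
$\frac{a{\left(\frac{1}{82},95 \right)}}{o{\left(-2,-4 \right)}} = \frac{\left(-1\right) 95 \frac{1}{5 + \frac{2}{82}}}{-20} = - \frac{\left(-1\right) 95 \frac{1}{5 + 2 \cdot \frac{1}{82}}}{20} = - \frac{\left(-1\right) 95 \frac{1}{5 + \frac{1}{41}}}{20} = - \frac{\left(-1\right) 95 \frac{1}{\frac{206}{41}}}{20} = - \frac{\left(-1\right) 95 \cdot \frac{41}{206}}{20} = \left(- \frac{1}{20}\right) \left(- \frac{3895}{206}\right) = \frac{779}{824}$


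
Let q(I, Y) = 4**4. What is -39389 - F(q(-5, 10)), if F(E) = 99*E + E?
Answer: -64989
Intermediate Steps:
q(I, Y) = 256
F(E) = 100*E
-39389 - F(q(-5, 10)) = -39389 - 100*256 = -39389 - 1*25600 = -39389 - 25600 = -64989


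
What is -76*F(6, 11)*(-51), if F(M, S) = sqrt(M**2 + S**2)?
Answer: 3876*sqrt(157) ≈ 48566.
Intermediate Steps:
-76*F(6, 11)*(-51) = -76*sqrt(6**2 + 11**2)*(-51) = -76*sqrt(36 + 121)*(-51) = -76*sqrt(157)*(-51) = 3876*sqrt(157)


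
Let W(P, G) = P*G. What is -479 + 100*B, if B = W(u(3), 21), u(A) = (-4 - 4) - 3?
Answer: -23579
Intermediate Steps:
u(A) = -11 (u(A) = -8 - 3 = -11)
W(P, G) = G*P
B = -231 (B = 21*(-11) = -231)
-479 + 100*B = -479 + 100*(-231) = -479 - 23100 = -23579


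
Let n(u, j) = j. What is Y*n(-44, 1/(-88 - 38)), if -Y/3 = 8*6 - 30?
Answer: 3/7 ≈ 0.42857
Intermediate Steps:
Y = -54 (Y = -3*(8*6 - 30) = -3*(48 - 30) = -3*18 = -54)
Y*n(-44, 1/(-88 - 38)) = -54/(-88 - 38) = -54/(-126) = -54*(-1/126) = 3/7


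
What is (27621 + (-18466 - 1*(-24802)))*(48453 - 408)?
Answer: 1631464065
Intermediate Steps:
(27621 + (-18466 - 1*(-24802)))*(48453 - 408) = (27621 + (-18466 + 24802))*48045 = (27621 + 6336)*48045 = 33957*48045 = 1631464065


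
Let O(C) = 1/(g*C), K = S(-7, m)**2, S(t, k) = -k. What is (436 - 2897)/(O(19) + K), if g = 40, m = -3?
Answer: -1870360/6841 ≈ -273.40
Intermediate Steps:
K = 9 (K = (-1*(-3))**2 = 3**2 = 9)
O(C) = 1/(40*C)
(436 - 2897)/(O(19) + K) = (436 - 2897)/((1/40)/19 + 9) = -2461/((1/40)*(1/19) + 9) = -2461/(1/760 + 9) = -2461/6841/760 = -2461*760/6841 = -1870360/6841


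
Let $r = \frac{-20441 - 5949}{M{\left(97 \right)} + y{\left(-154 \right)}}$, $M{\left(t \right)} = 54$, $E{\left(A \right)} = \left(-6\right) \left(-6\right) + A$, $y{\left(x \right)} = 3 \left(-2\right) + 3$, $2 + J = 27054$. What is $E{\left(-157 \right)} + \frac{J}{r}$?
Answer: $- \frac{2286421}{13195} \approx -173.28$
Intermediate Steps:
$J = 27052$ ($J = -2 + 27054 = 27052$)
$y{\left(x \right)} = -3$ ($y{\left(x \right)} = -6 + 3 = -3$)
$E{\left(A \right)} = 36 + A$
$r = - \frac{26390}{51}$ ($r = \frac{-20441 - 5949}{54 - 3} = - \frac{26390}{51} \approx -517.45$)
$E{\left(-157 \right)} + \frac{J}{r} = \left(36 - 157\right) + \frac{27052}{- \frac{26390}{51}} = -121 + 27052 \left(- \frac{51}{26390}\right) = -121 - \frac{689826}{13195} = - \frac{2286421}{13195}$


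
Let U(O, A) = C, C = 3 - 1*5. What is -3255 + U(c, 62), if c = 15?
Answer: -3257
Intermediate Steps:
C = -2 (C = 3 - 5 = -2)
U(O, A) = -2
-3255 + U(c, 62) = -3255 - 2 = -3257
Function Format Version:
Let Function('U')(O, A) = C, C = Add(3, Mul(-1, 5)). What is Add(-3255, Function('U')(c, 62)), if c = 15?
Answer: -3257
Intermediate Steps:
C = -2 (C = Add(3, -5) = -2)
Function('U')(O, A) = -2
Add(-3255, Function('U')(c, 62)) = Add(-3255, -2) = -3257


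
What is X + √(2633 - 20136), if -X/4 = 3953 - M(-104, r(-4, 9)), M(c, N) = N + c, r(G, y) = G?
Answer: -16244 + I*√17503 ≈ -16244.0 + 132.3*I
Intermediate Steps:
X = -16244 (X = -4*(3953 - (-4 - 104)) = -4*(3953 - 1*(-108)) = -4*(3953 + 108) = -4*4061 = -16244)
X + √(2633 - 20136) = -16244 + √(2633 - 20136) = -16244 + √(-17503) = -16244 + I*√17503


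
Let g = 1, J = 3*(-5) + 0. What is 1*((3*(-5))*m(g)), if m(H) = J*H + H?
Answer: 210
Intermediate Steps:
J = -15 (J = -15 + 0 = -15)
m(H) = -14*H (m(H) = -15*H + H = -14*H)
1*((3*(-5))*m(g)) = 1*((3*(-5))*(-14*1)) = 1*(-15*(-14)) = 1*210 = 210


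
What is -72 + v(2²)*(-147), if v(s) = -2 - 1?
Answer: 369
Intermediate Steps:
v(s) = -3
-72 + v(2²)*(-147) = -72 - 3*(-147) = -72 + 441 = 369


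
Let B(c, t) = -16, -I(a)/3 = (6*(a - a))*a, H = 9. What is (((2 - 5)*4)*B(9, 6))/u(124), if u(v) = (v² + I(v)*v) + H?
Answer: 192/15385 ≈ 0.012480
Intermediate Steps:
I(a) = 0 (I(a) = -3*6*(a - a)*a = -3*6*0*a = -0*a = -3*0 = 0)
u(v) = 9 + v² (u(v) = (v² + 0*v) + 9 = (v² + 0) + 9 = v² + 9 = 9 + v²)
(((2 - 5)*4)*B(9, 6))/u(124) = (((2 - 5)*4)*(-16))/(9 + 124²) = (-3*4*(-16))/(9 + 15376) = -12*(-16)/15385 = 192*(1/15385) = 192/15385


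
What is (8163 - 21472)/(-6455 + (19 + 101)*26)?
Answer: 13309/3335 ≈ 3.9907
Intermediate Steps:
(8163 - 21472)/(-6455 + (19 + 101)*26) = -13309/(-6455 + 120*26) = -13309/(-6455 + 3120) = -13309/(-3335) = -13309*(-1/3335) = 13309/3335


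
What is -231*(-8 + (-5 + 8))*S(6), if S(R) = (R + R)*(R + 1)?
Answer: 97020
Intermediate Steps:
S(R) = 2*R*(1 + R) (S(R) = (2*R)*(1 + R) = 2*R*(1 + R))
-231*(-8 + (-5 + 8))*S(6) = -231*(-8 + (-5 + 8))*2*6*(1 + 6) = -231*(-8 + 3)*2*6*7 = -(-1155)*84 = -231*(-420) = 97020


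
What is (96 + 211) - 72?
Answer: 235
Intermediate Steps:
(96 + 211) - 72 = 307 - 72 = 235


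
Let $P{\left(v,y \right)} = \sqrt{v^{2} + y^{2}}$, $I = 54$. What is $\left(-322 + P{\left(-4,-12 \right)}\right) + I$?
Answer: $-268 + 4 \sqrt{10} \approx -255.35$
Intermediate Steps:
$\left(-322 + P{\left(-4,-12 \right)}\right) + I = \left(-322 + \sqrt{\left(-4\right)^{2} + \left(-12\right)^{2}}\right) + 54 = \left(-322 + \sqrt{16 + 144}\right) + 54 = \left(-322 + \sqrt{160}\right) + 54 = \left(-322 + 4 \sqrt{10}\right) + 54 = -268 + 4 \sqrt{10}$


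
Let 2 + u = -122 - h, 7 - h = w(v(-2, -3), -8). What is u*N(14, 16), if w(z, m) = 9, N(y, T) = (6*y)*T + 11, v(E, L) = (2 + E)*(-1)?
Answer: -165310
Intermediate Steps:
v(E, L) = -2 - E
N(y, T) = 11 + 6*T*y (N(y, T) = 6*T*y + 11 = 11 + 6*T*y)
h = -2 (h = 7 - 1*9 = 7 - 9 = -2)
u = -122 (u = -2 + (-122 - 1*(-2)) = -2 + (-122 + 2) = -2 - 120 = -122)
u*N(14, 16) = -122*(11 + 6*16*14) = -122*(11 + 1344) = -122*1355 = -165310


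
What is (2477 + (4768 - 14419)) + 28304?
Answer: 21130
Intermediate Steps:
(2477 + (4768 - 14419)) + 28304 = (2477 - 9651) + 28304 = -7174 + 28304 = 21130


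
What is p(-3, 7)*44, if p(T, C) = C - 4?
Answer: 132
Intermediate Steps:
p(T, C) = -4 + C
p(-3, 7)*44 = (-4 + 7)*44 = 3*44 = 132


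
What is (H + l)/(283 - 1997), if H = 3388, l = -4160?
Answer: 386/857 ≈ 0.45041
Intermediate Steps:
(H + l)/(283 - 1997) = (3388 - 4160)/(283 - 1997) = -772/(-1714) = -772*(-1/1714) = 386/857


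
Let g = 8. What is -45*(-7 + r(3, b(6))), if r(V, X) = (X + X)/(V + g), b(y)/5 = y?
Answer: 765/11 ≈ 69.545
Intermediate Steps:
b(y) = 5*y
r(V, X) = 2*X/(8 + V) (r(V, X) = (X + X)/(V + 8) = (2*X)/(8 + V) = 2*X/(8 + V))
-45*(-7 + r(3, b(6))) = -45*(-7 + 2*(5*6)/(8 + 3)) = -45*(-7 + 2*30/11) = -45*(-7 + 2*30*(1/11)) = -45*(-7 + 60/11) = -45*(-17/11) = 765/11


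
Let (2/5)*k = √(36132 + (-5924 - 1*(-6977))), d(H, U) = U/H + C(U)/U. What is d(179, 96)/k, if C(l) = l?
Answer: 22*√37185/1331223 ≈ 0.0031868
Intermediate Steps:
d(H, U) = 1 + U/H (d(H, U) = U/H + U/U = U/H + 1 = 1 + U/H)
k = 5*√37185/2 (k = 5*√(36132 + (-5924 - 1*(-6977)))/2 = 5*√(36132 + (-5924 + 6977))/2 = 5*√(36132 + 1053)/2 = 5*√37185/2 ≈ 482.09)
d(179, 96)/k = ((179 + 96)/179)/((5*√37185/2)) = ((1/179)*275)*(2*√37185/185925) = 275*(2*√37185/185925)/179 = 22*√37185/1331223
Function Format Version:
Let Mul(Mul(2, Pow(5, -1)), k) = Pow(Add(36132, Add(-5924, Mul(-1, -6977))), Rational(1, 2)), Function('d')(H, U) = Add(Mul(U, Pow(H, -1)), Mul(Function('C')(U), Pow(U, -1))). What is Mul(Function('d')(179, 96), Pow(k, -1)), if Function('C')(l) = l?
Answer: Mul(Rational(22, 1331223), Pow(37185, Rational(1, 2))) ≈ 0.0031868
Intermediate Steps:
Function('d')(H, U) = Add(1, Mul(U, Pow(H, -1))) (Function('d')(H, U) = Add(Mul(U, Pow(H, -1)), Mul(U, Pow(U, -1))) = Add(Mul(U, Pow(H, -1)), 1) = Add(1, Mul(U, Pow(H, -1))))
k = Mul(Rational(5, 2), Pow(37185, Rational(1, 2))) (k = Mul(Rational(5, 2), Pow(Add(36132, Add(-5924, Mul(-1, -6977))), Rational(1, 2))) = Mul(Rational(5, 2), Pow(Add(36132, Add(-5924, 6977)), Rational(1, 2))) = Mul(Rational(5, 2), Pow(Add(36132, 1053), Rational(1, 2))) = Mul(Rational(5, 2), Pow(37185, Rational(1, 2))) ≈ 482.09)
Mul(Function('d')(179, 96), Pow(k, -1)) = Mul(Mul(Pow(179, -1), Add(179, 96)), Pow(Mul(Rational(5, 2), Pow(37185, Rational(1, 2))), -1)) = Mul(Mul(Rational(1, 179), 275), Mul(Rational(2, 185925), Pow(37185, Rational(1, 2)))) = Mul(Rational(275, 179), Mul(Rational(2, 185925), Pow(37185, Rational(1, 2)))) = Mul(Rational(22, 1331223), Pow(37185, Rational(1, 2)))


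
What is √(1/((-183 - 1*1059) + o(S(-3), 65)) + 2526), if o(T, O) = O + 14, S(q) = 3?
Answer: √3416588131/1163 ≈ 50.259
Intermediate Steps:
o(T, O) = 14 + O
√(1/((-183 - 1*1059) + o(S(-3), 65)) + 2526) = √(1/((-183 - 1*1059) + (14 + 65)) + 2526) = √(1/((-183 - 1059) + 79) + 2526) = √(1/(-1242 + 79) + 2526) = √(1/(-1163) + 2526) = √(-1/1163 + 2526) = √(2937737/1163) = √3416588131/1163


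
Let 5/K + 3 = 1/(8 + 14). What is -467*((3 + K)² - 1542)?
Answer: 121564303/169 ≈ 7.1932e+5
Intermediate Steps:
K = -22/13 (K = 5/(-3 + 1/(8 + 14)) = 5/(-3 + 1/22) = 5/(-65/22) = 5*(-22/65) = -22/13 ≈ -1.6923)
-467*((3 + K)² - 1542) = -467*((3 - 22/13)² - 1542) = -467*((17/13)² - 1542) = -467*(289/169 - 1542) = -467*(-260309/169) = 121564303/169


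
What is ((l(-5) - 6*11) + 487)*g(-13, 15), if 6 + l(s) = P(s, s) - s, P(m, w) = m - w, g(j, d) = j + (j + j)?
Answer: -16380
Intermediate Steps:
g(j, d) = 3*j (g(j, d) = j + 2*j = 3*j)
l(s) = -6 - s (l(s) = -6 + ((s - s) - s) = -6 + (0 - s) = -6 - s)
((l(-5) - 6*11) + 487)*g(-13, 15) = (((-6 - 1*(-5)) - 6*11) + 487)*(3*(-13)) = (((-6 + 5) - 66) + 487)*(-39) = ((-1 - 66) + 487)*(-39) = (-67 + 487)*(-39) = 420*(-39) = -16380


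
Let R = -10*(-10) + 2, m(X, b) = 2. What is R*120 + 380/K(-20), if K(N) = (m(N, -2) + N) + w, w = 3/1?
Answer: 36644/3 ≈ 12215.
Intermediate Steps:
w = 3 (w = 3*1 = 3)
R = 102 (R = 100 + 2 = 102)
K(N) = 5 + N (K(N) = (2 + N) + 3 = 5 + N)
R*120 + 380/K(-20) = 102*120 + 380/(5 - 20) = 12240 + 380/(-15) = 12240 + 380*(-1/15) = 12240 - 76/3 = 36644/3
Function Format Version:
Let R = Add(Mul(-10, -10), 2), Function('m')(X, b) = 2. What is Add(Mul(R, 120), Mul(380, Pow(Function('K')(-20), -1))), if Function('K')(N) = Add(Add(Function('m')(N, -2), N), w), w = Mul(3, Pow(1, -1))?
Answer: Rational(36644, 3) ≈ 12215.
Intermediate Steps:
w = 3 (w = Mul(3, 1) = 3)
R = 102 (R = Add(100, 2) = 102)
Function('K')(N) = Add(5, N) (Function('K')(N) = Add(Add(2, N), 3) = Add(5, N))
Add(Mul(R, 120), Mul(380, Pow(Function('K')(-20), -1))) = Add(Mul(102, 120), Mul(380, Pow(Add(5, -20), -1))) = Add(12240, Mul(380, Pow(-15, -1))) = Add(12240, Mul(380, Rational(-1, 15))) = Add(12240, Rational(-76, 3)) = Rational(36644, 3)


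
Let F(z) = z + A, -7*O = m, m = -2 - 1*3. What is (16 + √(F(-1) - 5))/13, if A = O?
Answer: 16/13 + I*√259/91 ≈ 1.2308 + 0.17685*I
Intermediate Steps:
m = -5 (m = -2 - 3 = -5)
O = 5/7 (O = -⅐*(-5) = 5/7 ≈ 0.71429)
A = 5/7 ≈ 0.71429
F(z) = 5/7 + z (F(z) = z + 5/7 = 5/7 + z)
(16 + √(F(-1) - 5))/13 = (16 + √((5/7 - 1) - 5))/13 = (16 + √(-2/7 - 5))*(1/13) = (16 + √(-37/7))*(1/13) = (16 + I*√259/7)*(1/13) = 16/13 + I*√259/91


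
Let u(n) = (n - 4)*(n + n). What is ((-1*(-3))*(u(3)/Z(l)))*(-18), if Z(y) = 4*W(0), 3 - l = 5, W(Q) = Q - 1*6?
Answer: -27/2 ≈ -13.500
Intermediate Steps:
W(Q) = -6 + Q (W(Q) = Q - 6 = -6 + Q)
u(n) = 2*n*(-4 + n) (u(n) = (-4 + n)*(2*n) = 2*n*(-4 + n))
l = -2 (l = 3 - 1*5 = 3 - 5 = -2)
Z(y) = -24 (Z(y) = 4*(-6 + 0) = 4*(-6) = -24)
((-1*(-3))*(u(3)/Z(l)))*(-18) = ((-1*(-3))*((2*3*(-4 + 3))/(-24)))*(-18) = (3*((2*3*(-1))*(-1/24)))*(-18) = (3*(-6*(-1/24)))*(-18) = (3*(¼))*(-18) = (¾)*(-18) = -27/2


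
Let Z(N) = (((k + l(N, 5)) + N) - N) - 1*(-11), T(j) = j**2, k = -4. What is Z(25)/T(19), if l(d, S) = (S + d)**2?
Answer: 907/361 ≈ 2.5125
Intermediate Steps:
Z(N) = 7 + (5 + N)**2 (Z(N) = (((-4 + (5 + N)**2) + N) - N) - 1*(-11) = ((-4 + N + (5 + N)**2) - N) + 11 = (-4 + (5 + N)**2) + 11 = 7 + (5 + N)**2)
Z(25)/T(19) = (7 + (5 + 25)**2)/(19**2) = (7 + 30**2)/361 = (7 + 900)*(1/361) = 907*(1/361) = 907/361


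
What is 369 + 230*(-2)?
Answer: -91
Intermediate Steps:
369 + 230*(-2) = 369 - 460 = -91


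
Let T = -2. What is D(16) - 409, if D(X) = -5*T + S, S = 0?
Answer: -399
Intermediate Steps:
D(X) = 10 (D(X) = -5*(-2) + 0 = 10 + 0 = 10)
D(16) - 409 = 10 - 409 = -399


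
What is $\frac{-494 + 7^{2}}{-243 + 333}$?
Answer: $- \frac{89}{18} \approx -4.9444$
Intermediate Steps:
$\frac{-494 + 7^{2}}{-243 + 333} = \frac{-494 + 49}{90} = \left(-445\right) \frac{1}{90} = - \frac{89}{18}$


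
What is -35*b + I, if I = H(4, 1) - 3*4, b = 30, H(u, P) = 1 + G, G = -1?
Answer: -1062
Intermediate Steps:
H(u, P) = 0 (H(u, P) = 1 - 1 = 0)
I = -12 (I = 0 - 3*4 = 0 - 12 = -12)
-35*b + I = -35*30 - 12 = -1050 - 12 = -1062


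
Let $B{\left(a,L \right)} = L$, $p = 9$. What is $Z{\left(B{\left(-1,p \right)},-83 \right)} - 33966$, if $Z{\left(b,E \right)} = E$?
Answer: $-34049$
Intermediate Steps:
$Z{\left(B{\left(-1,p \right)},-83 \right)} - 33966 = -83 - 33966 = -34049$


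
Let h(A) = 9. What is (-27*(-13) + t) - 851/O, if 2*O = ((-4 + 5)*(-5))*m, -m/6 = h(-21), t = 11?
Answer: 48019/135 ≈ 355.70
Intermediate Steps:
m = -54 (m = -6*9 = -54)
O = 135 (O = (((-4 + 5)*(-5))*(-54))/2 = ((1*(-5))*(-54))/2 = (-5*(-54))/2 = (½)*270 = 135)
(-27*(-13) + t) - 851/O = (-27*(-13) + 11) - 851/135 = (351 + 11) - 851*1/135 = 362 - 851/135 = 48019/135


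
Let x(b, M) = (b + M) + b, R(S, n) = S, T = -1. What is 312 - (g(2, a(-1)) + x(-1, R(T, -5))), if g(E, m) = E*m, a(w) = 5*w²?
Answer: 305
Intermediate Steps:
x(b, M) = M + 2*b (x(b, M) = (M + b) + b = M + 2*b)
312 - (g(2, a(-1)) + x(-1, R(T, -5))) = 312 - (2*(5*(-1)²) + (-1 + 2*(-1))) = 312 - (2*(5*1) + (-1 - 2)) = 312 - (2*5 - 3) = 312 - (10 - 3) = 312 - 1*7 = 312 - 7 = 305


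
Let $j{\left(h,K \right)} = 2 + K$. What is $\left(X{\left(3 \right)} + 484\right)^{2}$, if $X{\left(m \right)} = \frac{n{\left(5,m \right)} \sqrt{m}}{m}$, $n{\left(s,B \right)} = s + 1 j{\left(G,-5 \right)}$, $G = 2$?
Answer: $\frac{702772}{3} + \frac{1936 \sqrt{3}}{3} \approx 2.3538 \cdot 10^{5}$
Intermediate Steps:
$n{\left(s,B \right)} = -3 + s$ ($n{\left(s,B \right)} = s + 1 \left(2 - 5\right) = s + 1 \left(-3\right) = s - 3 = -3 + s$)
$X{\left(m \right)} = \frac{2}{\sqrt{m}}$ ($X{\left(m \right)} = \frac{\left(-3 + 5\right) \sqrt{m}}{m} = \frac{2 \sqrt{m}}{m} = \frac{2}{\sqrt{m}}$)
$\left(X{\left(3 \right)} + 484\right)^{2} = \left(\frac{2}{\sqrt{3}} + 484\right)^{2} = \left(2 \frac{\sqrt{3}}{3} + 484\right)^{2} = \left(\frac{2 \sqrt{3}}{3} + 484\right)^{2} = \left(484 + \frac{2 \sqrt{3}}{3}\right)^{2}$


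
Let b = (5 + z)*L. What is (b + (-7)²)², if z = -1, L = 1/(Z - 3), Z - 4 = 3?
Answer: 2500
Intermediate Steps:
Z = 7 (Z = 4 + 3 = 7)
L = ¼ (L = 1/(7 - 3) = 1/4 = ¼ ≈ 0.25000)
b = 1 (b = (5 - 1)*(¼) = 4*(¼) = 1)
(b + (-7)²)² = (1 + (-7)²)² = (1 + 49)² = 50² = 2500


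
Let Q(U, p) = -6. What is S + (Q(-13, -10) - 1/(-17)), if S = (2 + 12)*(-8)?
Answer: -2005/17 ≈ -117.94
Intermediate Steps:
S = -112 (S = 14*(-8) = -112)
S + (Q(-13, -10) - 1/(-17)) = -112 + (-6 - 1/(-17)) = -112 + (-6 - 1*(-1/17)) = -112 + (-6 + 1/17) = -112 - 101/17 = -2005/17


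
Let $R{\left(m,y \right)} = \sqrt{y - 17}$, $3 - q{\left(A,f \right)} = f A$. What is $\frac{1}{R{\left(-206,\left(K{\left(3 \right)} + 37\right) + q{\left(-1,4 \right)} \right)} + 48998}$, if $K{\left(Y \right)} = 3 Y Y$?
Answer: $\frac{24499}{1200401975} - \frac{3 \sqrt{6}}{2400803950} \approx 2.0406 \cdot 10^{-5}$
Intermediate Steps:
$K{\left(Y \right)} = 3 Y^{2}$
$q{\left(A,f \right)} = 3 - A f$ ($q{\left(A,f \right)} = 3 - f A = 3 - A f$)
$R{\left(m,y \right)} = \sqrt{-17 + y}$
$\frac{1}{R{\left(-206,\left(K{\left(3 \right)} + 37\right) + q{\left(-1,4 \right)} \right)} + 48998} = \frac{1}{\sqrt{-17 - \left(-40 - 27 - 4\right)} + 48998} = \frac{1}{\sqrt{-17 + \left(\left(3 \cdot 9 + 37\right) + \left(3 + 4\right)\right)} + 48998} = \frac{1}{\sqrt{-17 + \left(\left(27 + 37\right) + 7\right)} + 48998} = \frac{1}{\sqrt{-17 + \left(64 + 7\right)} + 48998} = \frac{1}{\sqrt{-17 + 71} + 48998} = \frac{1}{\sqrt{54} + 48998} = \frac{1}{3 \sqrt{6} + 48998} = \frac{1}{48998 + 3 \sqrt{6}}$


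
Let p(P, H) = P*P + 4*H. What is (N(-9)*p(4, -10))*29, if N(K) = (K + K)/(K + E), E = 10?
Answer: 12528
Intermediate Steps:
p(P, H) = P² + 4*H
N(K) = 2*K/(10 + K) (N(K) = (K + K)/(K + 10) = (2*K)/(10 + K) = 2*K/(10 + K))
(N(-9)*p(4, -10))*29 = ((2*(-9)/(10 - 9))*(4² + 4*(-10)))*29 = ((2*(-9)/1)*(16 - 40))*29 = ((2*(-9)*1)*(-24))*29 = -18*(-24)*29 = 432*29 = 12528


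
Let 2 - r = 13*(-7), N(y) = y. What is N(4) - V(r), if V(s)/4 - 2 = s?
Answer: -376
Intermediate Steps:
r = 93 (r = 2 - 13*(-7) = 2 - 1*(-91) = 2 + 91 = 93)
V(s) = 8 + 4*s
N(4) - V(r) = 4 - (8 + 4*93) = 4 - (8 + 372) = 4 - 1*380 = 4 - 380 = -376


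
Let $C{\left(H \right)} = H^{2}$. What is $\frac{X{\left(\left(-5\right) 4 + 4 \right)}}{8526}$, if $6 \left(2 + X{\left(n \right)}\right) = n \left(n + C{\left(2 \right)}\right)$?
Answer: $\frac{5}{1421} \approx 0.0035186$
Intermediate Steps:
$X{\left(n \right)} = -2 + \frac{n \left(4 + n\right)}{6}$ ($X{\left(n \right)} = -2 + \frac{n \left(n + 2^{2}\right)}{6} = -2 + \frac{n \left(n + 4\right)}{6} = -2 + \frac{n \left(4 + n\right)}{6}$)
$\frac{X{\left(\left(-5\right) 4 + 4 \right)}}{8526} = \frac{-2 + \frac{\left(\left(-5\right) 4 + 4\right)^{2}}{6} + \frac{2 \left(\left(-5\right) 4 + 4\right)}{3}}{8526} = \left(-2 + \frac{\left(-20 + 4\right)^{2}}{6} + \frac{2 \left(-20 + 4\right)}{3}\right) \frac{1}{8526} = \left(-2 + \frac{\left(-16\right)^{2}}{6} + \frac{2}{3} \left(-16\right)\right) \frac{1}{8526} = \left(-2 + \frac{1}{6} \cdot 256 - \frac{32}{3}\right) \frac{1}{8526} = \left(-2 + \frac{128}{3} - \frac{32}{3}\right) \frac{1}{8526} = 30 \cdot \frac{1}{8526} = \frac{5}{1421}$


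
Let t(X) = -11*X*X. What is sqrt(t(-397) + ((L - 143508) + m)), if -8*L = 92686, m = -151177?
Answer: I*sqrt(8159879)/2 ≈ 1428.3*I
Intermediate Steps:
L = -46343/4 (L = -1/8*92686 = -46343/4 ≈ -11586.)
t(X) = -11*X**2
sqrt(t(-397) + ((L - 143508) + m)) = sqrt(-11*(-397)**2 + ((-46343/4 - 143508) - 151177)) = sqrt(-11*157609 + (-620375/4 - 151177)) = sqrt(-1733699 - 1225083/4) = sqrt(-8159879/4) = I*sqrt(8159879)/2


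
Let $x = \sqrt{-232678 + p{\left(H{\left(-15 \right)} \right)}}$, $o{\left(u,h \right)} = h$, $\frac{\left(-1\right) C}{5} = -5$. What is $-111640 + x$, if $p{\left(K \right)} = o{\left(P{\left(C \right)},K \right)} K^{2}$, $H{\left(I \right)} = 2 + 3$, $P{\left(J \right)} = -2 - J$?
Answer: $-111640 + i \sqrt{232553} \approx -1.1164 \cdot 10^{5} + 482.24 i$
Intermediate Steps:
$C = 25$ ($C = \left(-5\right) \left(-5\right) = 25$)
$H{\left(I \right)} = 5$
$p{\left(K \right)} = K^{3}$ ($p{\left(K \right)} = K K^{2} = K^{3}$)
$x = i \sqrt{232553}$ ($x = \sqrt{-232678 + 5^{3}} = \sqrt{-232678 + 125} = \sqrt{-232553} = i \sqrt{232553} \approx 482.24 i$)
$-111640 + x = -111640 + i \sqrt{232553}$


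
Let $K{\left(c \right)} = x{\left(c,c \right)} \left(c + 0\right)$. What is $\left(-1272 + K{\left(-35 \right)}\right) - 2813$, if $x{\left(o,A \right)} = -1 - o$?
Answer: $-5275$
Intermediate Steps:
$K{\left(c \right)} = c \left(-1 - c\right)$ ($K{\left(c \right)} = \left(-1 - c\right) \left(c + 0\right) = \left(-1 - c\right) c = c \left(-1 - c\right)$)
$\left(-1272 + K{\left(-35 \right)}\right) - 2813 = \left(-1272 - - 35 \left(1 - 35\right)\right) - 2813 = \left(-1272 - \left(-35\right) \left(-34\right)\right) - 2813 = \left(-1272 - 1190\right) - 2813 = -2462 - 2813 = -5275$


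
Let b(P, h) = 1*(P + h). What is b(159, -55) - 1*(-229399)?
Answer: 229503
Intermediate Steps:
b(P, h) = P + h
b(159, -55) - 1*(-229399) = (159 - 55) - 1*(-229399) = 104 + 229399 = 229503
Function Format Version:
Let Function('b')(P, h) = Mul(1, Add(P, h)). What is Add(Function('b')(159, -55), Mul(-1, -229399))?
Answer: 229503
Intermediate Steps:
Function('b')(P, h) = Add(P, h)
Add(Function('b')(159, -55), Mul(-1, -229399)) = Add(Add(159, -55), Mul(-1, -229399)) = Add(104, 229399) = 229503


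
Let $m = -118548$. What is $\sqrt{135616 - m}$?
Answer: $2 \sqrt{63541} \approx 504.15$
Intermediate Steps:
$\sqrt{135616 - m} = \sqrt{135616 - -118548} = \sqrt{135616 + 118548} = \sqrt{254164} = 2 \sqrt{63541}$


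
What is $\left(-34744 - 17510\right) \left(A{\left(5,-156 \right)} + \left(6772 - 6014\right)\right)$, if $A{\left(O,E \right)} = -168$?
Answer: $-30829860$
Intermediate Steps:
$\left(-34744 - 17510\right) \left(A{\left(5,-156 \right)} + \left(6772 - 6014\right)\right) = \left(-34744 - 17510\right) \left(-168 + \left(6772 - 6014\right)\right) = - 52254 \left(-168 + 758\right) = \left(-52254\right) 590 = -30829860$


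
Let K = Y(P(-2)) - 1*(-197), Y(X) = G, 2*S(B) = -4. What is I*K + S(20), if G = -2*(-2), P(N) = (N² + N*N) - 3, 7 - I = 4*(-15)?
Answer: 13465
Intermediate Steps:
S(B) = -2 (S(B) = (½)*(-4) = -2)
I = 67 (I = 7 - 4*(-15) = 7 - 1*(-60) = 7 + 60 = 67)
P(N) = -3 + 2*N² (P(N) = (N² + N²) - 3 = 2*N² - 3 = -3 + 2*N²)
G = 4
Y(X) = 4
K = 201 (K = 4 - 1*(-197) = 4 + 197 = 201)
I*K + S(20) = 67*201 - 2 = 13467 - 2 = 13465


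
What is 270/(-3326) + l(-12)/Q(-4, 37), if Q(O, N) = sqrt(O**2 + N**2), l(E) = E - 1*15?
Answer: -135/1663 - 27*sqrt(1385)/1385 ≈ -0.80668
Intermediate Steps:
l(E) = -15 + E (l(E) = E - 15 = -15 + E)
Q(O, N) = sqrt(N**2 + O**2)
270/(-3326) + l(-12)/Q(-4, 37) = 270/(-3326) + (-15 - 12)/(sqrt(37**2 + (-4)**2)) = 270*(-1/3326) - 27/sqrt(1369 + 16) = -135/1663 - 27*sqrt(1385)/1385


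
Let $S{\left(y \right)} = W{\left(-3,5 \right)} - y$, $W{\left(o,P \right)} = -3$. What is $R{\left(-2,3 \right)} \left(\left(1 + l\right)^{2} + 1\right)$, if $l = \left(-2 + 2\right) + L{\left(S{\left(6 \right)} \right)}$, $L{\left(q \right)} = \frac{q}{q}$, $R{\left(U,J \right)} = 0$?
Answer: $0$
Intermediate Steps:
$S{\left(y \right)} = -3 - y$
$L{\left(q \right)} = 1$
$l = 1$ ($l = \left(-2 + 2\right) + 1 = 0 + 1 = 1$)
$R{\left(-2,3 \right)} \left(\left(1 + l\right)^{2} + 1\right) = 0 \left(\left(1 + 1\right)^{2} + 1\right) = 0 \left(2^{2} + 1\right) = 0 \left(4 + 1\right) = 0 \cdot 5 = 0$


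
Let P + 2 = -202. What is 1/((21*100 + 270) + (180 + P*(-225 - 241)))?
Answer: 1/97614 ≈ 1.0244e-5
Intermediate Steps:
P = -204 (P = -2 - 202 = -204)
1/((21*100 + 270) + (180 + P*(-225 - 241))) = 1/((21*100 + 270) + (180 - 204*(-225 - 241))) = 1/((2100 + 270) + (180 - 204*(-466))) = 1/(2370 + (180 + 95064)) = 1/(2370 + 95244) = 1/97614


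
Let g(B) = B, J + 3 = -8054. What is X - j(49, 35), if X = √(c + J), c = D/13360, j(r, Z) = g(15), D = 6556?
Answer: -15 + I*√22468798735/1670 ≈ -15.0 + 89.758*I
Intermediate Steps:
J = -8057 (J = -3 - 8054 = -8057)
j(r, Z) = 15
c = 1639/3340 (c = 6556/13360 = 6556*(1/13360) = 1639/3340 ≈ 0.49072)
X = I*√22468798735/1670 (X = √(1639/3340 - 8057) = √(-26908741/3340) = I*√22468798735/1670 ≈ 89.758*I)
X - j(49, 35) = I*√22468798735/1670 - 1*15 = I*√22468798735/1670 - 15 = -15 + I*√22468798735/1670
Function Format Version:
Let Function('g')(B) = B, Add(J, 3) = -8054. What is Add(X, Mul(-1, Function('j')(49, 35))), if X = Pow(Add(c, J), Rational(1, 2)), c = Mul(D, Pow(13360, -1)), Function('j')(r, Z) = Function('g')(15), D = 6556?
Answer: Add(-15, Mul(Rational(1, 1670), I, Pow(22468798735, Rational(1, 2)))) ≈ Add(-15.000, Mul(89.758, I))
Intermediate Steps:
J = -8057 (J = Add(-3, -8054) = -8057)
Function('j')(r, Z) = 15
c = Rational(1639, 3340) (c = Mul(6556, Pow(13360, -1)) = Mul(6556, Rational(1, 13360)) = Rational(1639, 3340) ≈ 0.49072)
X = Mul(Rational(1, 1670), I, Pow(22468798735, Rational(1, 2))) (X = Pow(Add(Rational(1639, 3340), -8057), Rational(1, 2)) = Pow(Rational(-26908741, 3340), Rational(1, 2)) = Mul(Rational(1, 1670), I, Pow(22468798735, Rational(1, 2))) ≈ Mul(89.758, I))
Add(X, Mul(-1, Function('j')(49, 35))) = Add(Mul(Rational(1, 1670), I, Pow(22468798735, Rational(1, 2))), Mul(-1, 15)) = Add(Mul(Rational(1, 1670), I, Pow(22468798735, Rational(1, 2))), -15) = Add(-15, Mul(Rational(1, 1670), I, Pow(22468798735, Rational(1, 2))))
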